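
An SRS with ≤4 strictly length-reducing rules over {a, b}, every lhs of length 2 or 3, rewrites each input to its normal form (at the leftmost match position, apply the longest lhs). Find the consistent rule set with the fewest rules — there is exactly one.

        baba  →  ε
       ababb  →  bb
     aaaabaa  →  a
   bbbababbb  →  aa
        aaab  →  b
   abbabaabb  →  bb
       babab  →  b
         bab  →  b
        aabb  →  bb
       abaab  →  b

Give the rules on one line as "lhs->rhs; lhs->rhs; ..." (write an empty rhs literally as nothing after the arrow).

  | baba => ba => ε
  | ababb => babb => bb
  | aaaabaa => aaabaa => aabaa => abaa => baa => a
  | bbbababbb => aaababbb => aababbb => ababbb => babbb => bbb => aa

ab->b; ba->; bbb->aa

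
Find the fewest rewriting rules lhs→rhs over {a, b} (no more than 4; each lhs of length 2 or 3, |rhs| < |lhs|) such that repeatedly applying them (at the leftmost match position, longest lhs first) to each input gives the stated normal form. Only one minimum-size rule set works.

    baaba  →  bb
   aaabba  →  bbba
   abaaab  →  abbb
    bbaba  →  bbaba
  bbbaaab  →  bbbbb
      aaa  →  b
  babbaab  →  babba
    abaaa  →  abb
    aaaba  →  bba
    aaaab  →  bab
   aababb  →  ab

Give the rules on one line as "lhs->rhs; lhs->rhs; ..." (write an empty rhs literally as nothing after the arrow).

  | baaba => baa => bb
  | aaabba => bbba
  | abaaab => abbb
  | bbaba

aa->b; aaa->b; aab->a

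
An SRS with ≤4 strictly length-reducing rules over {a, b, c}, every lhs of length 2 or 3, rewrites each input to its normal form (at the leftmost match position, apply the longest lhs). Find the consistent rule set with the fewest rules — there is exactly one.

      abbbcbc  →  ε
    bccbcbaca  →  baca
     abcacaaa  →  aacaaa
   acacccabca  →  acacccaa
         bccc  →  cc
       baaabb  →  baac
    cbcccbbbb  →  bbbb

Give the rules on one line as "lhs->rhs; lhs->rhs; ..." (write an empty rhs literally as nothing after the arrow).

abb->c; bc->; cb->b

  | abbbcbc => cbcbc => bcbc => bc => ε
  | bccbcbaca => cbcbaca => bcbaca => baca
  | abcacaaa => aacaaa
  | acacccabca => acacccaa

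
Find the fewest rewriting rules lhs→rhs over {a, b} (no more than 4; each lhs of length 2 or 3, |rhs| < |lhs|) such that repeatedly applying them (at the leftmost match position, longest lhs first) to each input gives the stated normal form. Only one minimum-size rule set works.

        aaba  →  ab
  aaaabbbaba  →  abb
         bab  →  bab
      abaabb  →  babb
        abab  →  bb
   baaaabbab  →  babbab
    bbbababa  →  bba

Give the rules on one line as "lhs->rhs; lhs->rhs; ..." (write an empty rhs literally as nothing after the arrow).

aaa->; aba->b; bbb->bb

  | aaba => ab
  | aaaabbbaba => abbbaba => abbaba => abbb => abb
  | bab
  | abaabb => babb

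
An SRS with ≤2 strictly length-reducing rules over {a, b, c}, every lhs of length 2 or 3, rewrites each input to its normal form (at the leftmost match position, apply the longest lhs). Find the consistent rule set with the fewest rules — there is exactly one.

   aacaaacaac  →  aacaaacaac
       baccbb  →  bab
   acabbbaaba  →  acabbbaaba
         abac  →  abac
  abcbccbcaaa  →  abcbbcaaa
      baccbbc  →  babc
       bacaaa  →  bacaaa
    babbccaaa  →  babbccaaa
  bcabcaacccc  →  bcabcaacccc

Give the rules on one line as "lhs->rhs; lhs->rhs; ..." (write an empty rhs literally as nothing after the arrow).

  | aacaaacaac
  | baccbb => bab
  | acabbbaaba
  | abac

cbc->cb; ccb->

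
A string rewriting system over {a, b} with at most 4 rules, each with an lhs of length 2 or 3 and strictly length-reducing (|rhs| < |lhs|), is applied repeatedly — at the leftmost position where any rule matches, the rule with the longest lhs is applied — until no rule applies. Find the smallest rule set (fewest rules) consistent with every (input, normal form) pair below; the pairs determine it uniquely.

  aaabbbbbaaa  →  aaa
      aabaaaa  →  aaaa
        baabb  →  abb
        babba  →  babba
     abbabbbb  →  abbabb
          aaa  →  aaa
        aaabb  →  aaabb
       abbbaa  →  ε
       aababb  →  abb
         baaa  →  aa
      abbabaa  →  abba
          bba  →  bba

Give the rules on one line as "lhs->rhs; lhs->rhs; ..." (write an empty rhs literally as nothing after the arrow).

aba->; baa->a; bbb->bb

  | aaabbbbbaaa => aaabbbbaaa => aaabbbaaa => aaabbaaa => aaabaa => aaa
  | aabaaaa => aaaa
  | baabb => abb
  | babba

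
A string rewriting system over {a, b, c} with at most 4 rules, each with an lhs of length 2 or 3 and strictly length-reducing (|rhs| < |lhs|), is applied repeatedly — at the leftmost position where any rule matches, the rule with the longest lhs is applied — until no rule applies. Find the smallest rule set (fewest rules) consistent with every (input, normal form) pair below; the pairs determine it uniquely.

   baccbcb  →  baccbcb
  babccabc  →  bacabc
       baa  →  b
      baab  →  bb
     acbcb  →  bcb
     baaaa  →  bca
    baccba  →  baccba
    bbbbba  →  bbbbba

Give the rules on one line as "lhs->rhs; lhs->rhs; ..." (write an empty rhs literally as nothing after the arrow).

aa->; aaa->c; acb->b; bcc->c

  | baccbcb
  | babccabc => bacabc
  | baa => b
  | baab => bb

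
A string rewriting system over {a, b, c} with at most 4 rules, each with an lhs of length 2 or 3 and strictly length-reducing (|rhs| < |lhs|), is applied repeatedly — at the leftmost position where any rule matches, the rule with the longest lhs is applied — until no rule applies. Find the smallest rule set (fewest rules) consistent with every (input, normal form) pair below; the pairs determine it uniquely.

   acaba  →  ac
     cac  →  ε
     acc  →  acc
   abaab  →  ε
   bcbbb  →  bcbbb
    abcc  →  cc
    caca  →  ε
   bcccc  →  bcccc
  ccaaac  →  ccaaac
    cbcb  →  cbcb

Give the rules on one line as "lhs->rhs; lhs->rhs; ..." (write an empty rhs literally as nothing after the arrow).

ab->; aba->; cac->ab

  | acaba => ac
  | cac => ab => ε
  | acc
  | abaab => ab => ε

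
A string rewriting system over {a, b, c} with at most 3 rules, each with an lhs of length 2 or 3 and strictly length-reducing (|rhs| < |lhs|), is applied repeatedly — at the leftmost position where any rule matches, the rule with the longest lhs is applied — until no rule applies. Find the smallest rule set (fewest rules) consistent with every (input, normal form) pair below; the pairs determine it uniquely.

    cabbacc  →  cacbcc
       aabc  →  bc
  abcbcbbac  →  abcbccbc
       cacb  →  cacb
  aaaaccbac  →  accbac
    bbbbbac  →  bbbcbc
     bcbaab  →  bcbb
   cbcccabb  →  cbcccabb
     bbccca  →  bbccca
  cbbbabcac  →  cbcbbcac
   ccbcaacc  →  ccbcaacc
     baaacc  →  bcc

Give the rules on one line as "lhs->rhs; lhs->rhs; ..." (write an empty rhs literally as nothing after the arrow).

  | cabbacc => cacbcc
  | aabc => bc
  | abcbcbbac => abcbccbc
  | cacb

aaa->; aab->b; bba->cb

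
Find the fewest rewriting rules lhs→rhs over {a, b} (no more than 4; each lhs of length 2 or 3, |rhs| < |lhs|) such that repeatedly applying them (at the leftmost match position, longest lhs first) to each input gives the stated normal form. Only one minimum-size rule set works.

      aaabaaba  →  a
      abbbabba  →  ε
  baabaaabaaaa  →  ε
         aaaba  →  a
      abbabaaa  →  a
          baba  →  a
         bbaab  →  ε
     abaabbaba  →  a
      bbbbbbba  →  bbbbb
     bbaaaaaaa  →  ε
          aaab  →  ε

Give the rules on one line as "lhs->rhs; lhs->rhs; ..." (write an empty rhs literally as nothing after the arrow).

  | aaabaaba => abaaba => aaba => ba => a
  | abbbabba => bbabba => bba => ε
  | baabaaabaaaa => aabaaabaaaa => baaabaaaa => aaabaaaa => abaaaa => aaaa => aa => ε
  | aaaba => aba => a

aa->; ab->; ba->a; bba->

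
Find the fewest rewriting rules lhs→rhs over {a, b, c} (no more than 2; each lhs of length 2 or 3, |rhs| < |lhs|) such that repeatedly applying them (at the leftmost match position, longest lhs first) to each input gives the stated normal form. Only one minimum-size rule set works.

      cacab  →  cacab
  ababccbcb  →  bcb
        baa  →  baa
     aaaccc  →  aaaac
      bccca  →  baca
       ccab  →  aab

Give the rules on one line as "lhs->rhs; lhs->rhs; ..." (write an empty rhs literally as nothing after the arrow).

abc->; cc->a

  | cacab
  | ababccbcb => abcbcb => bcb
  | baa
  | aaaccc => aaaac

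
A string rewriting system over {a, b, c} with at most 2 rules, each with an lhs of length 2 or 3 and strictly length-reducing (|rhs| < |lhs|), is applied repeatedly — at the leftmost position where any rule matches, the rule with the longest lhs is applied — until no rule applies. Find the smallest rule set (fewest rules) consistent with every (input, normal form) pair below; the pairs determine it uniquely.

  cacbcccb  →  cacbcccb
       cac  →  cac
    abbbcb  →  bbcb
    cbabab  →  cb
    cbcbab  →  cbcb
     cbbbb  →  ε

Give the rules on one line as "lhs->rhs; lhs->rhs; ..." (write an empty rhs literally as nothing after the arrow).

ab->; cbb->aa

  | cacbcccb
  | cac
  | abbbcb => bbcb
  | cbabab => cbab => cb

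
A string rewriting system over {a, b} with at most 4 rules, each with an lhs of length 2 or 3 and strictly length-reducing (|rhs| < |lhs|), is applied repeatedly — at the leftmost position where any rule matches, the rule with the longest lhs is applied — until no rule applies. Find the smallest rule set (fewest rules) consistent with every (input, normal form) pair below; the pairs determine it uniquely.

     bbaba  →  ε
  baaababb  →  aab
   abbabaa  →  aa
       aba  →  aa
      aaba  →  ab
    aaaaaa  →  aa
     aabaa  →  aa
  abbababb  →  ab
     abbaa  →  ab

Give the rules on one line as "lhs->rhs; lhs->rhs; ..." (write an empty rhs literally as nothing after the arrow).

aaa->ab; aba->aa; baa->; bb->b

  | bbaba => baba => baa => ε
  | baaababb => ababb => aabb => aab
  | abbabaa => ababaa => aabaa => aaaa => aba => aa
  | aba => aa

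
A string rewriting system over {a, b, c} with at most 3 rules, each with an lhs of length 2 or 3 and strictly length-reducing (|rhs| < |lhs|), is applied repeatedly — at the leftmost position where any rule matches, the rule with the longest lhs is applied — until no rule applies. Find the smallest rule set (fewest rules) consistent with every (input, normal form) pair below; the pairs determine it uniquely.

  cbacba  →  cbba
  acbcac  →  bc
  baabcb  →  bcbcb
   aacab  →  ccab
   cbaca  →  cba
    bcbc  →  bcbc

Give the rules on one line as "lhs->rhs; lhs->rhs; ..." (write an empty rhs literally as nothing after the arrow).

aa->c; ac->

  | cbacba => cbba
  | acbcac => bcac => bc
  | baabcb => bcbcb
  | aacab => ccab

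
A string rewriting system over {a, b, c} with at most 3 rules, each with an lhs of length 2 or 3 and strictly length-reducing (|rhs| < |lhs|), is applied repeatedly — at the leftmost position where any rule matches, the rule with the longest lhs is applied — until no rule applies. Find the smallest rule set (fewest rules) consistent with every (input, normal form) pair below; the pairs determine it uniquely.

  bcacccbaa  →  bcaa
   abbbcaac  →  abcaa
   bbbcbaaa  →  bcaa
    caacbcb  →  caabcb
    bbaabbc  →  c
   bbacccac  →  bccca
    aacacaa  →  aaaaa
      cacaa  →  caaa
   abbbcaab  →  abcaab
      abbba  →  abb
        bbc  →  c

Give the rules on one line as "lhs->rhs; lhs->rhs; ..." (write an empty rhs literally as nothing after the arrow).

  | bcacccbaa => bcaccbaa => bcacbaa => bcabaa => bcaa
  | abbbcaac => abcaac => abcaa
  | bbbcbaaa => bcbaaa => bcaa
  | caacbcb => caabcb

ac->a; ba->; bbc->c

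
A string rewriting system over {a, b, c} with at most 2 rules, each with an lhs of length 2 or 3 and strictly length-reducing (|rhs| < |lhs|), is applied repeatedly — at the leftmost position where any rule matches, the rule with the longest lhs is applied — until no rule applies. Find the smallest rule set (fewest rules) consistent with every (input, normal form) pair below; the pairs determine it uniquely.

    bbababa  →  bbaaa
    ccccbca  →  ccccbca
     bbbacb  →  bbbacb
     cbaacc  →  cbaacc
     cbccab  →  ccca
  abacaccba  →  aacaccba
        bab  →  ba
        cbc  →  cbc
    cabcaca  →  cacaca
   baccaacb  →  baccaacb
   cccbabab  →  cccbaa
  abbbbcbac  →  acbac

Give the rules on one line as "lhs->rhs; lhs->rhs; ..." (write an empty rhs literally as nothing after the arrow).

ab->a; bcc->cc

  | bbababa => bbaaba => bbaaa
  | ccccbca
  | bbbacb
  | cbaacc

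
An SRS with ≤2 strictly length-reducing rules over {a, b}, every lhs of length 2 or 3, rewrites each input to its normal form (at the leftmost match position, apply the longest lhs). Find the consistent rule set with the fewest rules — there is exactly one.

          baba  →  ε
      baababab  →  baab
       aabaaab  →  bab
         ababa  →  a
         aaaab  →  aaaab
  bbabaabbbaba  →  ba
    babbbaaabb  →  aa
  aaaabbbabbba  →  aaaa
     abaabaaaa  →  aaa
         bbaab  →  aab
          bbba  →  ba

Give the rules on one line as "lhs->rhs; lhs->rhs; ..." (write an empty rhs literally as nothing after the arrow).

aba->b; bb->

  | baba => bb => ε
  | baababab => babbab => baab
  | aabaaab => abaab => bab
  | ababa => bba => a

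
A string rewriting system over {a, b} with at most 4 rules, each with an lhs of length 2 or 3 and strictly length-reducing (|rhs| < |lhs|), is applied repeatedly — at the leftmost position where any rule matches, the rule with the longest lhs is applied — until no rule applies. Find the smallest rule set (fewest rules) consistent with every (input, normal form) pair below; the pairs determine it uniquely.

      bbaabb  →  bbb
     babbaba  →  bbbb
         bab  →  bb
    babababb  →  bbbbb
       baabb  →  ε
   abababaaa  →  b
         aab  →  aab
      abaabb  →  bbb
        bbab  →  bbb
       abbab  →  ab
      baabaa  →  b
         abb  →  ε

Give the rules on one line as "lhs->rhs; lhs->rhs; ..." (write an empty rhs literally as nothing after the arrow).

aba->b; abb->; ba->b; baa->a

  | bbaabb => babb => bbb
  | babbaba => bbbaba => bbbba => bbbb
  | bab => bb
  | babababb => bbababb => bbbabb => bbbbb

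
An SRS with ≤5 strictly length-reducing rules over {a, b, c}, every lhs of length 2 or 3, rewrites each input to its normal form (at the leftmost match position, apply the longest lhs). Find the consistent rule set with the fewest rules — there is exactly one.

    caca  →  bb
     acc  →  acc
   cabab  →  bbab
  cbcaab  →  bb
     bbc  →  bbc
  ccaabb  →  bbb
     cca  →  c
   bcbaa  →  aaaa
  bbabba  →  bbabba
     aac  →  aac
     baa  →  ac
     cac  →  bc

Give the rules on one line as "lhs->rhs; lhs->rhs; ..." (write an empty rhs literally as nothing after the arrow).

  | caca => bca => bb
  | acc
  | cabab => bbab
  | cbcaab => ccaab => cbab => cab => bb

baa->ac; bcb->aa; ca->b; cb->c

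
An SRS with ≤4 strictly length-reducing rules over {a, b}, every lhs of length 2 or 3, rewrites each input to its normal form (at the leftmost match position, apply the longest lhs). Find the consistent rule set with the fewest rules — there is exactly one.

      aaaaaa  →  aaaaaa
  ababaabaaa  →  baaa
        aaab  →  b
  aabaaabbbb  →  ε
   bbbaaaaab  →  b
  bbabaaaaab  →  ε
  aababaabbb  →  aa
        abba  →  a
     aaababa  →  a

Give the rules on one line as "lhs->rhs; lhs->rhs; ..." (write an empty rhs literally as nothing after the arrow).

  | aaaaaa
  | ababaabaaa => babaabaaa => bbaabaaa => aabaaa => abaaa => baaa
  | aaab => aab => ab => b
  | aabaaabbbb => abaaabbbb => baaabbbb => baabbbb => babbbb => bbbbb => aabb => abb => bb => ε

ab->b; bb->; bbb->aa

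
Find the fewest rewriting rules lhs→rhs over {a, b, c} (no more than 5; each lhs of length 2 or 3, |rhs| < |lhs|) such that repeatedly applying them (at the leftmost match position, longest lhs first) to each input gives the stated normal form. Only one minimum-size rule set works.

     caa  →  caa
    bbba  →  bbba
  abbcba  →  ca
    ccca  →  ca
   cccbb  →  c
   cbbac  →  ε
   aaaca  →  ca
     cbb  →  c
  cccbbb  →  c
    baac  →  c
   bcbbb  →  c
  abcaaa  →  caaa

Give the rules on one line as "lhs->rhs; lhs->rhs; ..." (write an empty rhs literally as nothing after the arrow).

ac->c; bc->c; cb->c; cc->

  | caa
  | bbba
  | abbcba => abcba => acba => cba => ca
  | ccca => ca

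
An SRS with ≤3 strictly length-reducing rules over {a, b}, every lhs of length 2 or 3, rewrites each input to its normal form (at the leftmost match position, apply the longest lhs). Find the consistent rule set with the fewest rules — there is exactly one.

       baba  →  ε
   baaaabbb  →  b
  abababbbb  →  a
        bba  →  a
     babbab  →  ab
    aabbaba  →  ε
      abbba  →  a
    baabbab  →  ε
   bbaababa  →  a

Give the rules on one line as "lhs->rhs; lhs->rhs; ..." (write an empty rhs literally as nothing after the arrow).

  | baba => ba => ε
  | baaaabbb => aaabbb => babbb => bbb => b
  | abababbbb => ababbbb => abbbb => abb => a
  | bba => a

aa->b; ba->; bb->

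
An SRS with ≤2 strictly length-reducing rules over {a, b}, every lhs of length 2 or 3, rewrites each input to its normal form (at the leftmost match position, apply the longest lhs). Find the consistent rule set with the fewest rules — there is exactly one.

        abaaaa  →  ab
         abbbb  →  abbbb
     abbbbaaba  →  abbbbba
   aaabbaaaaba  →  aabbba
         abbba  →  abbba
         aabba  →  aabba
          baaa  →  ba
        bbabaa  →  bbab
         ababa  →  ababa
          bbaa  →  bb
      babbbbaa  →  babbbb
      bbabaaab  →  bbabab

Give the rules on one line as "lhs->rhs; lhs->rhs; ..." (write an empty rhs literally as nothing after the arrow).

  | abaaaa => abaa => ab
  | abbbb
  | abbbbaaba => abbbbba
  | aaabbaaaaba => aabbaaaaba => aabbaaba => aabbba

aaa->aa; baa->b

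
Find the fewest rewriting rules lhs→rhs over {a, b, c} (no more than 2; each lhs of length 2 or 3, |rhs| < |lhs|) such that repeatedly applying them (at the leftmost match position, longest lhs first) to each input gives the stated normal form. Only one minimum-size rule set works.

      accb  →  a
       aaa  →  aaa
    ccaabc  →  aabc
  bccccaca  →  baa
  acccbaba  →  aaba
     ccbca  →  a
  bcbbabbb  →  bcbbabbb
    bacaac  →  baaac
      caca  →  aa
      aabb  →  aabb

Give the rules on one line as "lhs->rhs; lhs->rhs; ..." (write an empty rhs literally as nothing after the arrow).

ca->a; ccb->

  | accb => a
  | aaa
  | ccaabc => caabc => aabc
  | bccccaca => bcccaca => bccaca => bcaca => baca => baa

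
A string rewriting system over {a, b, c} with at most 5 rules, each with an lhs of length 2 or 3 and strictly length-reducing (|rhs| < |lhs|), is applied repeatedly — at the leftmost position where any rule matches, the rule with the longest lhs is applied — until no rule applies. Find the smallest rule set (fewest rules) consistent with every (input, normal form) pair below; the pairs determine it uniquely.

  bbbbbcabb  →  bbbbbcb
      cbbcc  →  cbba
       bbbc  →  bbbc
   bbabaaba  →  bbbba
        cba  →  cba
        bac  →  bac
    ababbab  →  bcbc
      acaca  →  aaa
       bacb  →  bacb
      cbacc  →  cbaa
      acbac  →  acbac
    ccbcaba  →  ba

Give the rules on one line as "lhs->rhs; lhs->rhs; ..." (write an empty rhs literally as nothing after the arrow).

ab->c; aba->ba; ca->a; cc->a

  | bbbbbcabb => bbbbbabb => bbbbbcb
  | cbbcc => cbba
  | bbbc
  | bbabaaba => bbbaaba => bbbaba => bbbba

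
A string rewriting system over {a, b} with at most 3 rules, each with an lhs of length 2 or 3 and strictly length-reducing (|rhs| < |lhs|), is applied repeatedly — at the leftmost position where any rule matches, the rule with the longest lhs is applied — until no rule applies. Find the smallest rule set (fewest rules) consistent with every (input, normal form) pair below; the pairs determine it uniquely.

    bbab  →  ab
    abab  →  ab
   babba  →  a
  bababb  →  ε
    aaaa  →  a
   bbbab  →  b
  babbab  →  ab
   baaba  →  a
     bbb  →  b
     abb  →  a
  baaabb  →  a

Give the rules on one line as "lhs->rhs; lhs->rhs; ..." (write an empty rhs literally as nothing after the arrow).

  | bbab => ab
  | abab => ab
  | babba => bba => a
  | bababb => babb => bb => ε

aa->a; ba->; bb->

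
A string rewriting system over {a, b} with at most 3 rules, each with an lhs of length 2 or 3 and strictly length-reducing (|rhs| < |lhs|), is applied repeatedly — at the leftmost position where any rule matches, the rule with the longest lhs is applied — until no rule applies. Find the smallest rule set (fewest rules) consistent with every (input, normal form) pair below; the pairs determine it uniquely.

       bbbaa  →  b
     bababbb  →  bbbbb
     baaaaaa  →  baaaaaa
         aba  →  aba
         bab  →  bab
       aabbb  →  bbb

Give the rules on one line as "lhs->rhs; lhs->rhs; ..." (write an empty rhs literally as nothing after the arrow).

  | bbbaa => bba => b
  | bababbb => babbbb => bbbbb
  | baaaaaa
  | aba

abb->bb; bba->b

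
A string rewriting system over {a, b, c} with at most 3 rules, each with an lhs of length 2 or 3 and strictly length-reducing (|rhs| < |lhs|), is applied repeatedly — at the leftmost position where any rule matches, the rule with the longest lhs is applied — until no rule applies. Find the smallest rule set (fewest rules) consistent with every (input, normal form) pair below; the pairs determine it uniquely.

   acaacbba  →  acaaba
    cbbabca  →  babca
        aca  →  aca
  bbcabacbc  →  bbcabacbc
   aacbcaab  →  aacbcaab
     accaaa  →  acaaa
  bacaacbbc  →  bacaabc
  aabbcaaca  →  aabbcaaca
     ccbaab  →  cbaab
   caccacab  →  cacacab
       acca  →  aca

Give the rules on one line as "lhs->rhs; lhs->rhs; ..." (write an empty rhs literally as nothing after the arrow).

cbb->b; cc->c

  | acaacbba => acaaba
  | cbbabca => babca
  | aca
  | bbcabacbc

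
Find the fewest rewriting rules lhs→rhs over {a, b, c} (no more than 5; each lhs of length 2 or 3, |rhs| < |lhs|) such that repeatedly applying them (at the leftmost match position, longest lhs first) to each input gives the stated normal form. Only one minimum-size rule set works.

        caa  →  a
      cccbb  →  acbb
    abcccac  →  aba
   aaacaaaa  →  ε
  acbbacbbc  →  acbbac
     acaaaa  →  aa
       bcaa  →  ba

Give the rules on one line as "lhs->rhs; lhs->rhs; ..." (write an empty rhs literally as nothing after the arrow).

  | caa => a
  | cccbb => acbb
  | abcccac => abacac => abcc => aba
  | aaacaaaa => aacaaa => acaa => ca => ε

aca->c; bbc->; ca->; cc->a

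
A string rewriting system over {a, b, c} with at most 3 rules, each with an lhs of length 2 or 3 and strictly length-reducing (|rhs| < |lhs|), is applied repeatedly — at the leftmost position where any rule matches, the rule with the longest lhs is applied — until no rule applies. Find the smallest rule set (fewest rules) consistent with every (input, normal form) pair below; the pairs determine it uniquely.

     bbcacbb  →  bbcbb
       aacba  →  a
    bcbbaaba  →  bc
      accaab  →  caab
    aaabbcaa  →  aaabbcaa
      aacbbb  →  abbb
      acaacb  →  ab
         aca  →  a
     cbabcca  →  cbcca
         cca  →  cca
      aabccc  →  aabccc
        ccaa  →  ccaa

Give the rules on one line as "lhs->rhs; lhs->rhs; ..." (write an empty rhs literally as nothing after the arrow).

ac->; ba->

  | bbcacbb => bbcbb
  | aacba => aba => a
  | bcbbaaba => bcbaba => bcba => bc
  | accaab => caab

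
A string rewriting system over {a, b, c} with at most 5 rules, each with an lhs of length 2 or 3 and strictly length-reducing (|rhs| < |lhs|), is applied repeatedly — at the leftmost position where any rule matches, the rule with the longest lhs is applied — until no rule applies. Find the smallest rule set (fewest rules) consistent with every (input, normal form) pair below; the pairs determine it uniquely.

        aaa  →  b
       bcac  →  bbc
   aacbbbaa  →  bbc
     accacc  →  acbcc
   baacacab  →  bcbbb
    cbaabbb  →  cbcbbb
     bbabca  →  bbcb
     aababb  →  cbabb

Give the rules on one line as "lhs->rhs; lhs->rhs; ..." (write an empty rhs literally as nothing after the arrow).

aa->c; abc->cc; ca->b; ccb->

  | aaa => ca => b
  | bcac => bbc
  | aacbbbaa => ccbbbaa => bbaa => bbc
  | accacc => acbcc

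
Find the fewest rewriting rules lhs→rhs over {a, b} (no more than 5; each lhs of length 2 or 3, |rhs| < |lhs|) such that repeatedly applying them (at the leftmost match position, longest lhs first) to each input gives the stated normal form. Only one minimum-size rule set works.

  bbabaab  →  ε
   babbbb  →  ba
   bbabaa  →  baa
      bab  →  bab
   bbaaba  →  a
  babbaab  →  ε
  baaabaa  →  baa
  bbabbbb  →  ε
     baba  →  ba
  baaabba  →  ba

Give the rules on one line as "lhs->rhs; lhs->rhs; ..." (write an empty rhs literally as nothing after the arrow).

aab->b; aba->a; bb->; bba->

  | bbabaab => baab => bb => ε
  | babbbb => babb => ba
  | bbabaa => baa
  | bab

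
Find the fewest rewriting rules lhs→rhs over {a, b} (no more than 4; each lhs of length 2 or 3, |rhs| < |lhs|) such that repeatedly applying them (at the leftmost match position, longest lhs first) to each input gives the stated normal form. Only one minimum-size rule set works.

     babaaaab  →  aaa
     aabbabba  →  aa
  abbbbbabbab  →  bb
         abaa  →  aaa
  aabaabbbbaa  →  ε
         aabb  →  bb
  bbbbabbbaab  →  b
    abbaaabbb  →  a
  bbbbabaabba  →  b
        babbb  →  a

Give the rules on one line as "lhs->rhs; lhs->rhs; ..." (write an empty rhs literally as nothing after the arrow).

  | babaaaab => baaaab => aaab => aaa
  | aabbabba => abbabba => bbabba => bbba => aba => aa
  | abbbbbabbab => bbbbbabbab => abbbabbab => bbbabbab => ababbab => aabbab => abbab => bbab => bb
  | abaa => aaa

ab->a; abb->bb; ba->; bbb->ab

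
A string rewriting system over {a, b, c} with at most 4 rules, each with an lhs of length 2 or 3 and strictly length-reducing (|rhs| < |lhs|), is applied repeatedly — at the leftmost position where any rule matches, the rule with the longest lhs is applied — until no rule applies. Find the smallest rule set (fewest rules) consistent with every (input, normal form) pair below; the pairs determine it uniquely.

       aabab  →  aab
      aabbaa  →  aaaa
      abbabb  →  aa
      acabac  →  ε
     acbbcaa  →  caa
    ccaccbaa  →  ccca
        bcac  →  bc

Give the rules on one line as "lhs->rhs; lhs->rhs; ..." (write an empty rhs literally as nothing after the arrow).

ac->; ba->; bb->

  | aabab => aab
  | aabbaa => aaaa
  | abbabb => aabb => aa
  | acabac => abac => ac => ε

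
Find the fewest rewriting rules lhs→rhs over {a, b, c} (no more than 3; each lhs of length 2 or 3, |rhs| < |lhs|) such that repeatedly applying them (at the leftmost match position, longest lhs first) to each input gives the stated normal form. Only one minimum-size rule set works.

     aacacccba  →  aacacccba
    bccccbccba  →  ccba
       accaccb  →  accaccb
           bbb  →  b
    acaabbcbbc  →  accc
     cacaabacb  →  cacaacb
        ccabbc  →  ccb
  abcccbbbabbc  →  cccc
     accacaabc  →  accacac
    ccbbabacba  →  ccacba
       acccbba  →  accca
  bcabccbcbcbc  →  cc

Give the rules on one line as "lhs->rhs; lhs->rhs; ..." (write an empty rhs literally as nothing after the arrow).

ab->; bb->; bc->b

  | aacacccba
  | bccccbccba => bcccbccba => bccbccba => bcbccba => bbccba => ccba
  | accaccb
  | bbb => b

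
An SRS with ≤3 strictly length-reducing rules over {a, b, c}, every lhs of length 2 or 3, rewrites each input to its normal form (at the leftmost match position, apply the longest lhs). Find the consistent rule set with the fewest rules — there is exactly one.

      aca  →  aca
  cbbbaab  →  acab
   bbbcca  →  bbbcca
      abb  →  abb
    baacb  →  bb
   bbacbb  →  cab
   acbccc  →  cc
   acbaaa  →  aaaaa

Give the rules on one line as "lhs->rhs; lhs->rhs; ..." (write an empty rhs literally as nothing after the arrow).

  | aca
  | cbbbaab => abbaab => acab
  | bbbcca
  | abb

aac->; bba->c; cb->a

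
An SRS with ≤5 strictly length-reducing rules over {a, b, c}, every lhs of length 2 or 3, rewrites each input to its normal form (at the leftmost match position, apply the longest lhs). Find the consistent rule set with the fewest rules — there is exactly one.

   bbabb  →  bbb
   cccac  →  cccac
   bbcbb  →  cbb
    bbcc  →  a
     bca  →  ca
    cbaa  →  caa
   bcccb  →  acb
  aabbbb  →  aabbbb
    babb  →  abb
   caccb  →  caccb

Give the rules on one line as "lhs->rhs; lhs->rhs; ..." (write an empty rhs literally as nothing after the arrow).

  | bbabb => bbb
  | cccac
  | bbcbb => bcbb => cbb
  | bbcc => ba => a

ba->a; bba->b; bc->c; bcc->a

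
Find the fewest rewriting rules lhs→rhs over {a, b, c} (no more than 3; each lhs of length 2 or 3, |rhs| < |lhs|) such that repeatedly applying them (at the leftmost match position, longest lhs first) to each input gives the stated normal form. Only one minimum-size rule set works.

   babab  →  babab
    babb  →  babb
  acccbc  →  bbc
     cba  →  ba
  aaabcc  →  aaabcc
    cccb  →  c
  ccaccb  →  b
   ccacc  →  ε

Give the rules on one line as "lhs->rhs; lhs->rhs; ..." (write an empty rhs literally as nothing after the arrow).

acc->b; cb->b; ccb->

  | babab
  | babb
  | acccbc => bcbc => bbc
  | cba => ba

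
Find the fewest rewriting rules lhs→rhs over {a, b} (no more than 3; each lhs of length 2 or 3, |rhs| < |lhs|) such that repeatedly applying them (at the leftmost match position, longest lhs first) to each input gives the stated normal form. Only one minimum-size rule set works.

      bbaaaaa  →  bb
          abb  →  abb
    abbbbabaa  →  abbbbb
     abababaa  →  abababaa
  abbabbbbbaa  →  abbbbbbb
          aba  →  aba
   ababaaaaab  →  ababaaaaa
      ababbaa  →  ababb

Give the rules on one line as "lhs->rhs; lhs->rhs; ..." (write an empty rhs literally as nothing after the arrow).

  | bbaaaaa => bbaaaa => bbaaa => bbaa => bba => bb
  | abb
  | abbbbabaa => abbbbbaa => abbbbba => abbbbb
  | abababaa

aab->aa; bba->bb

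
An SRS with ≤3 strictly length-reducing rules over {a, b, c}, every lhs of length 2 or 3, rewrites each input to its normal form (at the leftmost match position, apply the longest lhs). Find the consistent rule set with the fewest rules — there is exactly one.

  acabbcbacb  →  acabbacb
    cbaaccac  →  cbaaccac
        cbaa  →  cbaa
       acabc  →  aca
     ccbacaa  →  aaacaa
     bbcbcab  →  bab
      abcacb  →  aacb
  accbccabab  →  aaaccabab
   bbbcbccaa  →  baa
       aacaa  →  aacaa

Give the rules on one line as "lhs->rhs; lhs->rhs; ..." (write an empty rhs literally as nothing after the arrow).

bc->; ccb->aa

  | acabbcbacb => acabbacb
  | cbaaccac
  | cbaa
  | acabc => aca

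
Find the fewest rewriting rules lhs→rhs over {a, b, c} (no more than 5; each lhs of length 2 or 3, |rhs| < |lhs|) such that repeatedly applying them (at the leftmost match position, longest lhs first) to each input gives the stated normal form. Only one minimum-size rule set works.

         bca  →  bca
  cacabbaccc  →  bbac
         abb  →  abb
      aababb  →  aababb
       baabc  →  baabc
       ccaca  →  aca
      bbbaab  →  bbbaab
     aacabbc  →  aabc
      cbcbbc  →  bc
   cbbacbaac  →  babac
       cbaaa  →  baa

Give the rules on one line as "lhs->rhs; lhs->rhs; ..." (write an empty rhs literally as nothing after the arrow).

  | bca
  | cacabbaccc => cabcbaccc => bccbaccc => bbaccc => bbac
  | abb
  | aababb

cab->bc; cb->; cba->b; cc->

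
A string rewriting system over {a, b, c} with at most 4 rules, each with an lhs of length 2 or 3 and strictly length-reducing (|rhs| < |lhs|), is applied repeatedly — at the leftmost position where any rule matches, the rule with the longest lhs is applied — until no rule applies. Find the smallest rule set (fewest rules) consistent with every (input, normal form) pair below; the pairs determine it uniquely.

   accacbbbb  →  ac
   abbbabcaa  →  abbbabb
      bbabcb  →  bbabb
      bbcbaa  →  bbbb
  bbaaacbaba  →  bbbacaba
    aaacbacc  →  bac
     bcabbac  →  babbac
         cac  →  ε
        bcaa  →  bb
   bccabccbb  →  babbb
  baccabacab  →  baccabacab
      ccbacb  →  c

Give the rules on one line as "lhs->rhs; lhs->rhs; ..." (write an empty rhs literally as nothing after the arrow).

  | accacbbbb => acbbbb => acbbb => acbb => acb => ac
  | abbbabcaa => abbbabaa => abbbabb
  | bbabcb => bbabb
  | bbcbaa => bbbaa => bbbb

aa->b; bc->b; cac->; cb->c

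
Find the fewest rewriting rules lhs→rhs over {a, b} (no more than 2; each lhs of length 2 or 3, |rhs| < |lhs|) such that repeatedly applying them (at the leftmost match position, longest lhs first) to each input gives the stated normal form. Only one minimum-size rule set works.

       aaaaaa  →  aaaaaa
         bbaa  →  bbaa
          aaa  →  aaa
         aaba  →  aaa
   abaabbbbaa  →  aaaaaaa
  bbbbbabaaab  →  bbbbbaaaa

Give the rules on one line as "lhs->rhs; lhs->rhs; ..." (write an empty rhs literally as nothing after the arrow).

  | aaaaaa
  | bbaa
  | aaa
  | aaba => aaa

ab->a; abb->aa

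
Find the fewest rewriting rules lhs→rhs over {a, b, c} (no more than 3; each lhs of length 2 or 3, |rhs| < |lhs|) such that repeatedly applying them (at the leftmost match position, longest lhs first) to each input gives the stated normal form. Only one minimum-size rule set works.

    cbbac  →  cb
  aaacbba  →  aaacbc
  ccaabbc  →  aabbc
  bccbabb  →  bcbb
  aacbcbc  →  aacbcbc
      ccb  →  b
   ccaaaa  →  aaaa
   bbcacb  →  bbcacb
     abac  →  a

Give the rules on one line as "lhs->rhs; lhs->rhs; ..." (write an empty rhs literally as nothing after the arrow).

  | cbbac => cbcc => cb
  | aaacbba => aaacbc
  | ccaabbc => aabbc
  | bccbabb => bbabb => bcbb

ba->c; cc->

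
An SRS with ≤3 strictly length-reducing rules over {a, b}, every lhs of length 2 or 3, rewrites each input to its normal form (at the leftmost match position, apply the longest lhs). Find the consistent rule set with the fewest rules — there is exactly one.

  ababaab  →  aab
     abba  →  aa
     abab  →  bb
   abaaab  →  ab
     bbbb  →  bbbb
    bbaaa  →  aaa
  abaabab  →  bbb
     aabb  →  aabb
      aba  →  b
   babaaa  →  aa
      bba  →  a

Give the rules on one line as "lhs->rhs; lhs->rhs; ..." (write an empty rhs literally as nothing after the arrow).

  | ababaab => bbaab => aab
  | abba => aa
  | abab => bb
  | abaaab => baab => ab

aba->b; baa->a; bba->a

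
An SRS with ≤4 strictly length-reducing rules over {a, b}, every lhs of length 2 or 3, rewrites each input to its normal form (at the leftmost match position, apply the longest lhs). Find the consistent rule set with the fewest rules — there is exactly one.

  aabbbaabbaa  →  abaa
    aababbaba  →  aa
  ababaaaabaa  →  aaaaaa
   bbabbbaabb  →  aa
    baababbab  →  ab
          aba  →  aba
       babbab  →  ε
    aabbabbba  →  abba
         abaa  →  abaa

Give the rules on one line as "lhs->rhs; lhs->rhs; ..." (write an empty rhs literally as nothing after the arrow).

  | aabbbaabbaa => abbaabbaa => abbabaa => abaa
  | aababbaba => aabbaba => ababa => aa
  | ababaaaabaa => aaaaabaa => aaaaaa
  | bbabbbaabb => bbbaabb => aaaabb => aaab => aa

aab->a; bab->; bbb->aa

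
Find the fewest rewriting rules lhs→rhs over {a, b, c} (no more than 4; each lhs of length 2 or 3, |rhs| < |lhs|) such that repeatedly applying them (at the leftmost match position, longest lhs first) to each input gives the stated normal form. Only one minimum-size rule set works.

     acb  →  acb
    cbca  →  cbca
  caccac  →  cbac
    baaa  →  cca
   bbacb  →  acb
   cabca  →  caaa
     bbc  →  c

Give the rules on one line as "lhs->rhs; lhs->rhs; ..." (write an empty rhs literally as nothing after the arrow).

abc->aa; acc->b; baa->cc; bb->

  | acb
  | cbca
  | caccac => cbac
  | baaa => cca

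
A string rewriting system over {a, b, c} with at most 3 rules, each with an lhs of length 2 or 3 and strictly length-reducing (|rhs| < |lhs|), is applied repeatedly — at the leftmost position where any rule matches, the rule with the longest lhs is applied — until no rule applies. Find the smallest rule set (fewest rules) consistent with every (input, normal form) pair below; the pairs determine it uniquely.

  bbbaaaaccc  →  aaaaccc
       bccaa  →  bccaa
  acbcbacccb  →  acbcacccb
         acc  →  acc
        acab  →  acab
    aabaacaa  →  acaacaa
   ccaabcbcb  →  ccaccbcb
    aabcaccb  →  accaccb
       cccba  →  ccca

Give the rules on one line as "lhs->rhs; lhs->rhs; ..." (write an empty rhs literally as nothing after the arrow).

aab->ac; ba->a

  | bbbaaaaccc => bbaaaaccc => baaaaccc => aaaaccc
  | bccaa
  | acbcbacccb => acbcacccb
  | acc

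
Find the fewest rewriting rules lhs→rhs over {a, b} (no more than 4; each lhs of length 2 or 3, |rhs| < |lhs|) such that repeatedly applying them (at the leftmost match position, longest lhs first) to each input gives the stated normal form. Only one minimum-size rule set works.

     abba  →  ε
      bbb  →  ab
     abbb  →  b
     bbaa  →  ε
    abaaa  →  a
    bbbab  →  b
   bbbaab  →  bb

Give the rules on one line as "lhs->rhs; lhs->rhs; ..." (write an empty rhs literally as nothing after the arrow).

aa->; aaa->b; ba->a; bbb->ab

  | abba => aba => aa => ε
  | bbb => ab
  | abbb => aab => b
  | bbaa => baa => aa => ε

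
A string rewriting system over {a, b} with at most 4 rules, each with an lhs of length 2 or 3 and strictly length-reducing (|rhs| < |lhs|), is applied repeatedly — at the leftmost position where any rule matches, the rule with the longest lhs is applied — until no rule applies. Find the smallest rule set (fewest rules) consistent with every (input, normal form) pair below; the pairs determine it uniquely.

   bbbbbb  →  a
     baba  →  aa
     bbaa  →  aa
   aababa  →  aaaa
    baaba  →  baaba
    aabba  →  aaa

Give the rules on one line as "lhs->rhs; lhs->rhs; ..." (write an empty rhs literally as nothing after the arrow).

  | bbbbbb => babbb => abb => a
  | baba => aa
  | bbaa => aa
  | aababa => aaaa

bab->a; bb->; bbb->ba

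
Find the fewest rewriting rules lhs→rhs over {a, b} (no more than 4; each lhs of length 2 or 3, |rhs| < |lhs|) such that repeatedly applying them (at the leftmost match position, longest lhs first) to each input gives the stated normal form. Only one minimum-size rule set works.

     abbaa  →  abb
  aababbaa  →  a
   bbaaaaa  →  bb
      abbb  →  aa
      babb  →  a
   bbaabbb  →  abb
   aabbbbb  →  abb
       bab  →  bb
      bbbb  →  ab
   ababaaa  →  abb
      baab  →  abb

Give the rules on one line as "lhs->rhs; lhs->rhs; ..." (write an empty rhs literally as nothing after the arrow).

  | abbaa => abab => abb
  | aababbaa => aabbbaa => aaaaa => aaa => a
  | bbaaaaa => babaaa => bbaaa => baba => bba => bb
  | abbb => aa

aaa->a; ba->b; baa->ab; bbb->a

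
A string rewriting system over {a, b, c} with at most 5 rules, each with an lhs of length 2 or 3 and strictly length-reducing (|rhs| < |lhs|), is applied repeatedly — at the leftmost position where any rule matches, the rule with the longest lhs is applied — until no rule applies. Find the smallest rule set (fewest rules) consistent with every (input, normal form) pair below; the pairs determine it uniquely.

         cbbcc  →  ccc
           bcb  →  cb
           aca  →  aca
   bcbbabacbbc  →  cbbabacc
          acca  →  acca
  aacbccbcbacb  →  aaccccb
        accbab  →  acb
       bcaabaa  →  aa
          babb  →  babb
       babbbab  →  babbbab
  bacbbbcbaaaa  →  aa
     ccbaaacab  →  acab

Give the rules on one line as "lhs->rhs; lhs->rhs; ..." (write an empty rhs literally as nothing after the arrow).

baa->a; bc->c; caa->a; cba->

  | cbbcc => cbcc => ccc
  | bcb => cb
  | aca
  | bcbbabacbbc => cbbabacbbc => cbbabacbc => cbbabacc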